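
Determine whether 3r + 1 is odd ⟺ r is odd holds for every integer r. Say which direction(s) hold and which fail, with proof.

[⇒] This fails: r = 0 gives 3r + 1 = 1, which is odd, but 0 is even, not odd.

[⇐] This also fails: r = 7 is odd, but 3r + 1 = 22 is even, not odd.

Neither direction holds.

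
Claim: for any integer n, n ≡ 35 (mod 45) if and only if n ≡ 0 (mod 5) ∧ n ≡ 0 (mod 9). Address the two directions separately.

Neither implication holds.

(⇒) This fails: n = 35 gives 35 ≡ 35 (mod 45) but 35 ≡ 8 (mod 9), so the conjunction on the right does not hold.

(⇐) This fails: n = 0 satisfies both congruences on the right (0 ≡ 0 mod 5 and 0 ≡ 0 mod 9) yet 0 ≡ 0 (mod 45), not 35.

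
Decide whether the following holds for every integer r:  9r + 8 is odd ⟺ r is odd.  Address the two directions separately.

(⟹) Suppose 9r + 8 is odd. Since 9 is odd, 9r and r have the same parity, so 9r + 8 ≡ r + 8 (mod 2). As 8 is even, 9r + 8 is odd exactly when r is odd. Thus r is odd.

(⟸) Conversely, suppose r is odd; write r = 2j + 1. Then 9r + 8 = 9·(2j + 1) + 8 = 2·9j + 17, which is odd.

Both implications hold.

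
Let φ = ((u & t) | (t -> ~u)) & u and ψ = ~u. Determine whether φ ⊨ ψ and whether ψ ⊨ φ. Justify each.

Forward direction. This fails. Under u = T, t = F, the left side is true but the right side is false.

Converse. This fails. Under u = F, t = F, the left side is false but the right side is true.

Neither implication holds.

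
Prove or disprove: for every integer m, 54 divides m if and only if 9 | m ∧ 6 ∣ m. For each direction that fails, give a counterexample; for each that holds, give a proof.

[⇐] This fails: take m = 18. Both 9 ∣ 18 and 6 ∣ 18, yet 18 is not a multiple of 54 (since 18 = 0·54 + 18), so 54 ∤ 18.

[⇒] If 54 ∣ m, write m = 54q. Since 54 = 6·9, m = 9·(6q), so 9 ∣ m; and since 54 = 9·6, m = 6·(9q), so 6 ∣ m.

Not equivalent: only (⇒) holds.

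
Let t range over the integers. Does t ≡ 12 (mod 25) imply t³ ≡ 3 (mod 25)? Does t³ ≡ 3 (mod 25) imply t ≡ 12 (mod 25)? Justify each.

Forward direction. Suppose t ≡ 12 (mod 25). Write t = 25j + 12. Then (25j + 12)³ = 15625j³ + 22500j² + 10800j + 1728 = 25(625j³ + 900j² + 432j + 69) + 3, so t³ ≡ 3 (mod 25).

Converse. Suppose t³ ≡ 3 (mod 25). The only residue r in {0, …, 24} with r³ ≡ 3 (mod 25) is r = 12, so t ≡ 12 (mod 25).

Both directions hold; the statement is true.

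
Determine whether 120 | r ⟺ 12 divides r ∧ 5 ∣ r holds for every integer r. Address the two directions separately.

[⇐] This fails: take r = 60. Both 12 ∣ 60 and 5 ∣ 60, yet 60 is not a multiple of 120 (since 60 = 0·120 + 60), so 120 ∤ 60.

[⇒] If 120 ∣ r, write r = 120q. Since 120 = 10·12, r = 12·(10q), so 12 ∣ r; and since 120 = 24·5, r = 5·(24q), so 5 ∣ r.

Only the forward implication holds.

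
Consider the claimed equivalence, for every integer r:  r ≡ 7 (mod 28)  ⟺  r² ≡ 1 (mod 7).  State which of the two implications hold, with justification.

Neither direction holds.

(⇒) This fails: take r = 7. Then 7 ≡ 7 (mod 28), but 7² = 49 ≡ 0 (mod 7), not 1.

(⇐) This fails: take r = 1. Then 1² = 1 ≡ 1 (mod 7), yet 1 ≡ 1 (mod 28), not 7.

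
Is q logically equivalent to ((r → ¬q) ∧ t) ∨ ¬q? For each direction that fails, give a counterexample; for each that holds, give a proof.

Forward direction. This fails. Under q = T, r = F, t = F, the left side is true but the right side is false.

Converse. This fails. Under q = F, r = F, t = F, the left side is false but the right side is true.

Both directions fail.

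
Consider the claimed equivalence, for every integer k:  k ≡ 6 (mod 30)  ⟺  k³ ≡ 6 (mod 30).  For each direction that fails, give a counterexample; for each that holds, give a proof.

Forward direction. Suppose k ≡ 6 (mod 30). Write k = 30j + 6. Then (30j + 6)³ = 27000j³ + 16200j² + 3240j + 216 = 30(900j³ + 540j² + 108j + 7) + 6, so k³ ≡ 6 (mod 30).

Converse. Suppose k³ ≡ 6 (mod 30). The only residue r in {0, …, 29} with r³ ≡ 6 (mod 30) is r = 6, so k ≡ 6 (mod 30).

Both directions hold; the statement is true.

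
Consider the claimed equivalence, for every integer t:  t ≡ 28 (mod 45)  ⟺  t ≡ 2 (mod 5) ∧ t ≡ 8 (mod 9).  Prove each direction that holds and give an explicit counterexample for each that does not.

Neither direction holds.

(⟹) This fails: t = 28 gives 28 ≡ 28 (mod 45) but 28 ≡ 3 (mod 5), so the conjunction on the right does not hold.

(⟸) This fails: t = 17 satisfies both congruences on the right (17 ≡ 2 mod 5 and 17 ≡ 8 mod 9) yet 17 ≡ 17 (mod 45), not 28.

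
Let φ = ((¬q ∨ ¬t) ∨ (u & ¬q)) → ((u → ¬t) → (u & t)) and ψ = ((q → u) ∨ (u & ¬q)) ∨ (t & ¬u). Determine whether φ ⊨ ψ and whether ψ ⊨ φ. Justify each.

[⇐] This fails. Under u = F, q = F, t = F, the left side is false but the right side is true.

[⇒] Assume the antecedent. If u is true, the consequent reduces to true regardless of the other variables. If u is false, the antecedent forces (u = F, q = T, t = T), and the consequent holds there. Either way the consequent holds.

Only the forward implication holds.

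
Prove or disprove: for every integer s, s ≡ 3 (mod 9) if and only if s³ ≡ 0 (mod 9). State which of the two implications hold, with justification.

(⇐) This fails: take s = 0. Then 0³ = 0 ≡ 0 (mod 9), yet 0 ≡ 0 (mod 9), not 3.

(⇒) Suppose s ≡ 3 (mod 9). Write s = 9j + 3. Then (9j + 3)³ = 729j³ + 729j² + 243j + 27 = 9(81j³ + 81j² + 27j + 3) + 0, so s³ ≡ 0 (mod 9).

The forward direction holds; the converse fails.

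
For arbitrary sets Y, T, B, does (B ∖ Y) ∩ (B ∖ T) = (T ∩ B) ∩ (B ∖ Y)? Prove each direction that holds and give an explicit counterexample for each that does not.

Neither inclusion holds.

(⟹) This inclusion fails. Take Y = ∅, T = ∅, B = {1}; then 1 ∈ (B ∖ Y) ∩ (B ∖ T) but 1 ∉ (T ∩ B) ∩ (B ∖ Y).

(⟸) This inclusion fails. Take Y = ∅, T = {1}, B = {1}; then 1 ∈ (T ∩ B) ∩ (B ∖ Y) but 1 ∉ (B ∖ Y) ∩ (B ∖ T).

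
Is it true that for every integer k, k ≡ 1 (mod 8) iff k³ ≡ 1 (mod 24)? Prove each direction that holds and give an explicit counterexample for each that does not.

Only the converse holds.

(→) This fails: take k = 9. Then 9 ≡ 1 (mod 8), but 9³ = 729 ≡ 9 (mod 24), not 1.

(←) Conversely, the residues r modulo 24 with r³ ≡ 1 (mod 24) are exactly {1}, and each is ≡ 1 (mod 8).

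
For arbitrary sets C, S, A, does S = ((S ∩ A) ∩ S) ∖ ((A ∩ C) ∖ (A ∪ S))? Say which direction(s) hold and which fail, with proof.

(⊆) fails; (⊇) holds.

Reverse inclusion. Let x ∈ ((S ∩ A) ∩ S) ∖ ((A ∩ C) ∖ (A ∪ S)). Then either x ∈ S ∩ A and x ∉ C; or x ∈ C ∩ S ∩ A. In each case x ∈ S, so ((S ∩ A) ∩ S) ∖ ((A ∩ C) ∖ (A ∪ S)) ⊆ S.

Forward inclusion. This inclusion fails. Take C = ∅, S = {1}, A = ∅; then 1 ∈ S but 1 ∉ ((S ∩ A) ∩ S) ∖ ((A ∩ C) ∖ (A ∪ S)).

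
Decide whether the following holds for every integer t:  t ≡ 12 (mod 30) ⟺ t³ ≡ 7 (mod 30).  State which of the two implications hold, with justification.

Both directions fail.

Forward direction. This fails: take t = 12. Then 12 ≡ 12 (mod 30), but 12³ = 1728 ≡ 18 (mod 30), not 7.

Converse. This fails: take t = 13. Then 13³ = 2197 ≡ 7 (mod 30), yet 13 ≡ 13 (mod 30), not 12.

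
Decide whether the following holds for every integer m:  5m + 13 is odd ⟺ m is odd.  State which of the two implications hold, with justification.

(⇒) fails and (⇐) fails.

(⟹) This fails: m = 2 gives 5m + 13 = 23, which is odd, but 2 is even, not odd.

(⟸) This also fails: m = 1 is odd, but 5m + 13 = 18 is even, not odd.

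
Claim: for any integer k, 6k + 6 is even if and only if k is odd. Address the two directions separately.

(⟹) This fails: take k = 2. Then 6k + 6 = 18, which is even, yet k = 2 is even, not odd.

(⟸) Suppose k is odd. Since 6 is even, 6k is even for every k, so 6k + 6 has the same parity as 6, which is even. Hence 6k + 6 is even.

(⇒) fails; (⇐) holds.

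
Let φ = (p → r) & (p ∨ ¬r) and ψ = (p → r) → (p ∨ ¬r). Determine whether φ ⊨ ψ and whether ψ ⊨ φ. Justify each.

Not equivalent: only (⇒) holds.

[⇒] Assume the antecedent. If r is true, the antecedent forces (r = T, p = T), and (p → r) → (p ∨ ¬r) holds there. If r is false, (p → r) → (p ∨ ¬r) reduces to true regardless of the other variables. Either way (p → r) → (p ∨ ¬r) holds.

[⇐] This fails. Under r = F, p = T, the left side is false but the right side is true.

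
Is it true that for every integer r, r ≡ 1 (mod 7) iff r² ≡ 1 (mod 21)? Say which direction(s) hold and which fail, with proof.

Neither direction holds.

[⇒] This fails: take r = 15. Then 15 ≡ 1 (mod 7), but 15² = 225 ≡ 15 (mod 21), not 1.

[⇐] This fails: take r = 13. Then 13² = 169 ≡ 1 (mod 21), yet 13 ≡ 6 (mod 7), not 1.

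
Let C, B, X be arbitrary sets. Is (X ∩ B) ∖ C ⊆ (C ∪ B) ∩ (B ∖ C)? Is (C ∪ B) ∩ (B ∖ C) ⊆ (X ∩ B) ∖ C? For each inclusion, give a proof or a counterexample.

Forward inclusion. Let x ∈ (X ∩ B) ∖ C. Then x ∈ B ∩ X and x ∉ C, from which x ∈ (C ∪ B) ∩ (B ∖ C).

Reverse inclusion. This inclusion fails. Take C = ∅, B = {1}, X = ∅; then 1 ∈ (C ∪ B) ∩ (B ∖ C) but 1 ∉ (X ∩ B) ∖ C.

The sets are not equal: only the forward inclusion holds.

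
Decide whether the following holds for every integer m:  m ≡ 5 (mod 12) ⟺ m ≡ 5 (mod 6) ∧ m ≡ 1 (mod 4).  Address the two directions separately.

[⇒] Suppose m ≡ 5 (mod 12); write m = 12j + 5. Since 6 ∣ 12, reducing mod 6 gives m ≡ 5 (mod 6); since 4 ∣ 12, reducing mod 4 gives m ≡ 5 ≡ 1 (mod 4).

[⇐] Conversely, if m ≡ 5 (mod 6) and m ≡ 1 (mod 4), then by the Chinese remainder theorem m ≡ 5 (mod 12). This is exactly m ≡ 5 (mod 12).

Both directions hold.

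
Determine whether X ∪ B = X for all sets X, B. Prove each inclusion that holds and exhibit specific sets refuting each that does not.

The sets are not equal: only the reverse inclusion holds.

Reverse inclusion. Let x ∈ X. Then either x ∈ X and x ∉ B; or x ∈ X ∩ B. In each case x ∈ X ∪ B, so X ⊆ X ∪ B.

Forward inclusion. This inclusion fails. Take X = ∅, B = {1}; then 1 ∈ X ∪ B but 1 ∉ X.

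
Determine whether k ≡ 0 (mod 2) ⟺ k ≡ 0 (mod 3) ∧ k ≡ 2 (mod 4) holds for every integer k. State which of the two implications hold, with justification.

Not equivalent: only (⇐) holds.

(←) If k ≡ 0 (mod 3) and k ≡ 2 (mod 4), then by the Chinese remainder theorem k ≡ 6 (mod 12). Since 6 ≡ 0 (mod 2) and 2 ∣ 12, we get k ≡ 0 (mod 2).

(→) This fails: k = 0 gives 0 ≡ 0 (mod 2) but 0 ≡ 0 (mod 4), so the conjunction on the right does not hold.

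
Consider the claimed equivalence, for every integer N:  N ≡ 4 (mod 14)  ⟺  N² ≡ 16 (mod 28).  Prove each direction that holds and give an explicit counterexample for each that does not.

(→) Suppose N ≡ 4 (mod 14). Working modulo 28, N ∈ {4, 18}; for each such r, r² ≡ 16 (mod 28).

(←) This fails: take N = 10. Then 10² = 100 ≡ 16 (mod 28), yet 10 ≡ 10 (mod 14), not 4.

Only the forward implication holds.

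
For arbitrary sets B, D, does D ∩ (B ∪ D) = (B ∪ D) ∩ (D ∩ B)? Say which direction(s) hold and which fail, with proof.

The sets are not equal: only the reverse inclusion holds.

Reverse inclusion. Let x ∈ (B ∪ D) ∩ (D ∩ B). Then x ∈ B ∩ D, from which x ∈ D ∩ (B ∪ D).

Forward inclusion. This inclusion fails. Take B = ∅, D = {1}; then 1 ∈ D ∩ (B ∪ D) but 1 ∉ (B ∪ D) ∩ (D ∩ B).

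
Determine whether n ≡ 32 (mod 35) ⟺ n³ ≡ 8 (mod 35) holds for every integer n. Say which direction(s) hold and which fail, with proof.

(⟸) This fails: take n = 2. Then 2³ = 8 ≡ 8 (mod 35), yet 2 ≡ 2 (mod 35), not 32.

(⟹) Suppose n ≡ 32 (mod 35). Write n = 35j + 32. Then (35j + 32)³ = 42875j³ + 117600j² + 107520j + 32768 = 35(1225j³ + 3360j² + 3072j + 936) + 8, so n³ ≡ 8 (mod 35).

Only the forward implication holds.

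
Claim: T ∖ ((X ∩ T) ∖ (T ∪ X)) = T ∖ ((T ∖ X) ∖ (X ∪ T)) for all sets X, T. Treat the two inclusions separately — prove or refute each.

Both inclusions hold.

Forward inclusion. Let x ∈ T ∖ ((X ∩ T) ∖ (T ∪ X)). Then either x ∈ T and x ∉ X; or x ∈ X ∩ T. In each case x ∈ T ∖ ((T ∖ X) ∖ (X ∪ T)), so T ∖ ((X ∩ T) ∖ (T ∪ X)) ⊆ T ∖ ((T ∖ X) ∖ (X ∪ T)).

Reverse inclusion. Let x ∈ T ∖ ((T ∖ X) ∖ (X ∪ T)). Then either x ∈ T and x ∉ X; or x ∈ X ∩ T. In each case x ∈ T ∖ ((X ∩ T) ∖ (T ∪ X)), so T ∖ ((T ∖ X) ∖ (X ∪ T)) ⊆ T ∖ ((X ∩ T) ∖ (T ∪ X)).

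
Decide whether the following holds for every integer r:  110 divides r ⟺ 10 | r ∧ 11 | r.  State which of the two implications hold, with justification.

Converse. Suppose 10 ∣ r and 11 ∣ r. Any common multiple of 10 and 11 is a multiple of their lcm; here gcd(10, 11) = 1, so lcm(10, 11) = 10·11 = 110, so 110 ∣ r.

Forward direction. If 110 ∣ r, write r = 110q. Since 110 = 11·10, r = 10·(11q), so 10 ∣ r; and since 110 = 10·11, r = 11·(10q), so 11 ∣ r.

The biconditional holds.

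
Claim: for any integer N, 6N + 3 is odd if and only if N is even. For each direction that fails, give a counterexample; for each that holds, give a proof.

(⇒) fails; (⇐) holds.

(⟹) This fails: take N = 3. Then 6N + 3 = 21, which is odd, yet N = 3 is odd, not even.

(⟸) Suppose N is even. Since 6 is even, 6N is even for every N, so 6N + 3 has the same parity as 3, which is odd. Hence 6N + 3 is odd.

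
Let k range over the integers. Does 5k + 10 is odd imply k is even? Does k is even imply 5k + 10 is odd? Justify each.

Neither implication holds.

(⇒) This fails: k = 7 gives 5k + 10 = 45, which is odd, but 7 is odd, not even.

(⇐) This also fails: k = 0 is even, but 5k + 10 = 10 is even, not odd.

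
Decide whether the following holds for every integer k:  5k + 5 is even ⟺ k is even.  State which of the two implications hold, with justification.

(→) This fails: k = 3 gives 5k + 5 = 20, which is even, but 3 is odd, not even.

(←) This also fails: k = 4 is even, but 5k + 5 = 25 is odd, not even.

(⇒) fails and (⇐) fails.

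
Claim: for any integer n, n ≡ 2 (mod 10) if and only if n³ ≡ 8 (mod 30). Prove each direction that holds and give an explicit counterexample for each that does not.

Only the reverse direction holds.

[⇒] This fails: take n = 12. Then 12 ≡ 2 (mod 10), but 12³ = 1728 ≡ 18 (mod 30), not 8.

[⇐] Conversely, the residues r modulo 30 with r³ ≡ 8 (mod 30) are exactly {2}, and each is ≡ 2 (mod 10).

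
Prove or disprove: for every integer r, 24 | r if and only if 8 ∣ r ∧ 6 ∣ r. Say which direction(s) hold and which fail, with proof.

Equivalent; both directions hold.

(⟹) If 24 ∣ r, write r = 24q. Since 24 = 3·8, r = 8·(3q), so 8 ∣ r; and since 24 = 4·6, r = 6·(4q), so 6 ∣ r.

(⟸) Suppose 8 ∣ r and 6 ∣ r. Any common multiple of 8 and 6 is a multiple of their lcm; here lcm(8, 6) = 8·6/gcd(8, 6) = 48/2 = 24, so 24 ∣ r.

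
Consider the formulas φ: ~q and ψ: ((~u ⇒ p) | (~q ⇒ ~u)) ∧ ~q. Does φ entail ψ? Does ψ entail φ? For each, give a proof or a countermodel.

Both implications hold.

[⇒] Assume the antecedent. If u is true, the antecedent forces (u = T, q = F, p = F) or (u = T, q = F, p = T), and ((~u ⇒ p) | (~q ⇒ ~u)) ∧ ~q holds there. If u is false, the antecedent forces (u = F, q = F, p = F) or (u = F, q = F, p = T), and ((~u ⇒ p) | (~q ⇒ ~u)) ∧ ~q holds there. Either way ((~u ⇒ p) | (~q ⇒ ~u)) ∧ ~q holds.

[⇐] Assume the antecedent. If u is true, the antecedent forces (u = T, q = F, p = F) or (u = T, q = F, p = T), and ~q holds there. If u is false, the antecedent forces (u = F, q = F, p = F) or (u = F, q = F, p = T), and ~q holds there. Either way ~q holds.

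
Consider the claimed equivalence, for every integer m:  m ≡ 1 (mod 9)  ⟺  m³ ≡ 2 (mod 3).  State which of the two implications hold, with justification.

(→) This fails: take m = 1. Then 1 ≡ 1 (mod 9), but 1³ = 1 ≡ 1 (mod 3), not 2.

(←) This fails: take m = 2. Then 2³ = 8 ≡ 2 (mod 3), yet 2 ≡ 2 (mod 9), not 1.

Neither direction holds.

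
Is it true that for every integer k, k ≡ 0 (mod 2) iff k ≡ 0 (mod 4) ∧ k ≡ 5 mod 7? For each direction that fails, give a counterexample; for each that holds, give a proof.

Only the reverse direction holds.

Forward direction. This fails: k = 0 gives 0 ≡ 0 (mod 2) but 0 ≡ 0 (mod 7), so the conjunction on the right does not hold.

Converse. If k ≡ 0 (mod 4) and k ≡ 5 (mod 7), then by the Chinese remainder theorem k ≡ 12 (mod 28). Since 12 ≡ 0 (mod 2) and 2 ∣ 28, we get k ≡ 0 (mod 2).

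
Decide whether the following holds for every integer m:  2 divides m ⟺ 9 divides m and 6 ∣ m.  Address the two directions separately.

(⟸) Suppose 9 ∣ m and 6 ∣ m. Any common multiple of 9 and 6 is a multiple of their lcm; here lcm(9, 6) = 9·6/gcd(9, 6) = 54/3 = 18, so 18 ∣ m. Since 2 ∣ 18, it follows that 2 ∣ m.

(⟹) This fails: take m = 2. Certainly 2 ∣ 2, but 9 ∤ 2.

The forward direction fails; the converse holds.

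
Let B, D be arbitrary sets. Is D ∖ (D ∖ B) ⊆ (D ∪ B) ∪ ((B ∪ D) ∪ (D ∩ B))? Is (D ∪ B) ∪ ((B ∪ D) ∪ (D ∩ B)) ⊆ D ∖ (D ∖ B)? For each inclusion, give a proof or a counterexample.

The sets are not equal: only the forward inclusion holds.

(⊆) Let x ∈ D ∖ (D ∖ B). Then x ∈ B ∩ D, from which x ∈ (D ∪ B) ∪ ((B ∪ D) ∪ (D ∩ B)).

(⊇) This inclusion fails. Take B = {1}, D = ∅; then 1 ∈ (D ∪ B) ∪ ((B ∪ D) ∪ (D ∩ B)) but 1 ∉ D ∖ (D ∖ B).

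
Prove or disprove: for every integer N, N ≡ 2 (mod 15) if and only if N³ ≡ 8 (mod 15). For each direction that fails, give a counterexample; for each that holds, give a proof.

Both directions hold; the statement is true.

[⇒] Suppose N ≡ 2 (mod 15). Write N = 15j + 2. Then (15j + 2)³ = 3375j³ + 1350j² + 180j + 8 = 15(225j³ + 90j² + 12j) + 8, so N³ ≡ 8 (mod 15).

[⇐] Conversely, suppose N³ ≡ 8 (mod 15). The only residue r in {0, …, 14} with r³ ≡ 8 (mod 15) is r = 2, so N ≡ 2 (mod 15).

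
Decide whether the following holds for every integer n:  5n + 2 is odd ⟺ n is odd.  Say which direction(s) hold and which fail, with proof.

(⇒) Suppose 5n + 2 is odd. Since 5 is odd, 5n and n have the same parity, so 5n + 2 ≡ n + 2 (mod 2). As 2 is even, 5n + 2 is odd exactly when n is odd. Thus n is odd.

(⇐) Conversely, suppose n is odd; write n = 2j + 1. Then 5n + 2 = 5·(2j + 1) + 2 = 2·5j + 7, which is odd.

Both directions hold; the statement is true.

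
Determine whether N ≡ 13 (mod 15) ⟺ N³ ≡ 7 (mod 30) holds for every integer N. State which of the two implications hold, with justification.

Only the reverse direction holds.

Forward direction. This fails: take N = 28. Then 28 ≡ 13 (mod 15), but 28³ = 21952 ≡ 22 (mod 30), not 7.

Converse. The residues r modulo 30 with r³ ≡ 7 (mod 30) are exactly {13}, and each is ≡ 13 (mod 15).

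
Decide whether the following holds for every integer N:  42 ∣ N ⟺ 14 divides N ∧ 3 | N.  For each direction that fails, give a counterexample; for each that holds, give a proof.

Both implications hold.

(⟹) If 42 ∣ N, write N = 42q. Since 42 = 3·14, N = 14·(3q), so 14 ∣ N; and since 42 = 14·3, N = 3·(14q), so 3 ∣ N.

(⟸) Suppose 14 ∣ N and 3 ∣ N. Any common multiple of 14 and 3 is a multiple of their lcm; here gcd(14, 3) = 1, so lcm(14, 3) = 14·3 = 42, so 42 ∣ N.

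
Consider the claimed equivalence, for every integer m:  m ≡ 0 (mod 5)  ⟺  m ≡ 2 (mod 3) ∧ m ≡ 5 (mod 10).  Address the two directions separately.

The forward direction fails; the converse holds.

(⇐) If m ≡ 2 (mod 3) and m ≡ 5 (mod 10), then by the Chinese remainder theorem m ≡ 5 (mod 30). Since 5 ≡ 0 (mod 5) and 5 ∣ 30, we get m ≡ 0 (mod 5).

(⇒) This fails: m = 0 gives 0 ≡ 0 (mod 5) but 0 ≡ 0 (mod 3), so the conjunction on the right does not hold.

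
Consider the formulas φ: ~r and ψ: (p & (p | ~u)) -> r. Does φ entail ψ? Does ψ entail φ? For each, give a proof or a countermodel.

(⇒) This fails. Under u = F, r = F, p = T, the left side is true but the right side is false.

(⇐) This fails. Under u = F, r = T, p = F, the left side is false but the right side is true.

Neither direction holds.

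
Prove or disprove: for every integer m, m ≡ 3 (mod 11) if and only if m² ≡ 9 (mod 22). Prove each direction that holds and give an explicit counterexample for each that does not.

Both directions fail.

(⇒) This fails: take m = 14. Then 14 ≡ 3 (mod 11), but 14² = 196 ≡ 20 (mod 22), not 9.

(⇐) This fails: take m = 19. Then 19² = 361 ≡ 9 (mod 22), yet 19 ≡ 8 (mod 11), not 3.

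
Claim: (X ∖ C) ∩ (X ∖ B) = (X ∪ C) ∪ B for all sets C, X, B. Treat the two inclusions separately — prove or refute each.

The sets are not equal: only the forward inclusion holds.

(⟹) Let x ∈ (X ∖ C) ∩ (X ∖ B). Then x ∈ X and x ∉ C, B, from which x ∈ (X ∪ C) ∪ B.

(⟸) This inclusion fails. Take C = {1}, X = ∅, B = ∅; then 1 ∈ (X ∪ C) ∪ B but 1 ∉ (X ∖ C) ∩ (X ∖ B).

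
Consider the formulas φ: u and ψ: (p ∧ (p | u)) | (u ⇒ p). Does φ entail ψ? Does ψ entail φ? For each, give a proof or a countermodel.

Neither direction holds.

Forward direction. This fails. Under u = T, p = F, the left side is true but the right side is false.

Converse. This fails. Under u = F, p = F, the left side is false but the right side is true.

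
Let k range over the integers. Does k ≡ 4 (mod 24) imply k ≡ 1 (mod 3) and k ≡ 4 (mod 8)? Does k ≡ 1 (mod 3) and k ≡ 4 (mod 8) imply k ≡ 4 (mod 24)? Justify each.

Both implications hold.

(⟹) Suppose k ≡ 4 (mod 24); write k = 24j + 4. Since 3 ∣ 24, reducing mod 3 gives k ≡ 4 ≡ 1 (mod 3); since 8 ∣ 24, reducing mod 8 gives k ≡ 4 (mod 8).

(⟸) Conversely, if k ≡ 1 (mod 3) and k ≡ 4 (mod 8), then by the Chinese remainder theorem k ≡ 4 (mod 24). This is exactly k ≡ 4 (mod 24).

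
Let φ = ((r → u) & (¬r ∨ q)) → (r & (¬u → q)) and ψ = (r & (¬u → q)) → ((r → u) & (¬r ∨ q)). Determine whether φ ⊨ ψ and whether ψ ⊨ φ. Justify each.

Neither implication holds.

(→) This fails. Under r = T, u = T, q = F, the left side is true but the right side is false.

(←) This fails. Under r = F, u = F, q = F, the left side is false but the right side is true.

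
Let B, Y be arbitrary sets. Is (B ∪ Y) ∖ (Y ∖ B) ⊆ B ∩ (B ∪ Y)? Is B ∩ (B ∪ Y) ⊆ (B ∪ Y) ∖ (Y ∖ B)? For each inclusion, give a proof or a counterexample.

Reverse inclusion. Let x ∈ B ∩ (B ∪ Y). Then either x ∈ B and x ∉ Y; or x ∈ B ∩ Y. In each case x ∈ (B ∪ Y) ∖ (Y ∖ B), so B ∩ (B ∪ Y) ⊆ (B ∪ Y) ∖ (Y ∖ B).

Forward inclusion. Let x ∈ (B ∪ Y) ∖ (Y ∖ B). Then either x ∈ B and x ∉ Y; or x ∈ B ∩ Y. In each case x ∈ B ∩ (B ∪ Y), so (B ∪ Y) ∖ (Y ∖ B) ⊆ B ∩ (B ∪ Y).

The two sets are equal.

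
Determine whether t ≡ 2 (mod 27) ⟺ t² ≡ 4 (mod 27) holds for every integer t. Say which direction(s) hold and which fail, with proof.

Only the forward direction holds.

(⇐) This fails: take t = 25. Then 25² = 625 ≡ 4 (mod 27), yet 25 ≡ 25 (mod 27), not 2.

(⇒) Suppose t ≡ 2 (mod 27). Write t = 27j + 2. Then (27j + 2)² = 729j² + 108j + 4 = 27(27j² + 4j) + 4, so t² ≡ 4 (mod 27).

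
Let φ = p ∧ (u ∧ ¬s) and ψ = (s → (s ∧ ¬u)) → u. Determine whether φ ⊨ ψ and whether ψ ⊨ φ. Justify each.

Forward direction. Assume the antecedent. If u is true, (s → (s ∧ ¬u)) → u reduces to true regardless of the other variables. If u is false, the antecedent cannot hold. Either way (s → (s ∧ ¬u)) → u holds.

Converse. This fails. Under u = T, p = F, s = F, the left side is false but the right side is true.

Only the forward implication holds.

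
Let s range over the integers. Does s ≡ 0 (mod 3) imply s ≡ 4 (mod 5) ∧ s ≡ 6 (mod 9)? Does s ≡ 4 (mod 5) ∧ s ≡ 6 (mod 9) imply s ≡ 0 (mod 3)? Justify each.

The forward direction fails; the converse holds.

[⇐] If s ≡ 4 (mod 5) and s ≡ 6 (mod 9), then by the Chinese remainder theorem s ≡ 24 (mod 45). Since 24 ≡ 0 (mod 3) and 3 ∣ 45, we get s ≡ 0 (mod 3).

[⇒] This fails: s = 0 gives 0 ≡ 0 (mod 3) but 0 ≡ 0 (mod 5), so the conjunction on the right does not hold.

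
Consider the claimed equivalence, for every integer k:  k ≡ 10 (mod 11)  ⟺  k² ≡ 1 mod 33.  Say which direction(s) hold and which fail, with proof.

Neither direction holds.

Forward direction. This fails: take k = 21. Then 21 ≡ 10 (mod 11), but 21² = 441 ≡ 12 (mod 33), not 1.

Converse. This fails: take k = 1. Then 1² = 1 ≡ 1 (mod 33), yet 1 ≡ 1 (mod 11), not 10.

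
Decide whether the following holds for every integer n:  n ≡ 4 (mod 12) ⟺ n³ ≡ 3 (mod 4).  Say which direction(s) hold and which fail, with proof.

Neither implication holds.

Forward direction. This fails: take n = 4. Then 4 ≡ 4 (mod 12), but 4³ = 64 ≡ 0 (mod 4), not 3.

Converse. This fails: take n = 3. Then 3³ = 27 ≡ 3 (mod 4), yet 3 ≡ 3 (mod 12), not 4.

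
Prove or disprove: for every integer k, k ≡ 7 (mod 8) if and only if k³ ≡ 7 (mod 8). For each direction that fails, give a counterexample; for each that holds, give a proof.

Both implications hold.

(←) For the converse, argue contrapositively. If k ≢ 7 (mod 8), then k is congruent to one of 0, 1, 2, 3, 4, 5, 6 modulo 8, and these give k³ ≡ 0, 1, 0, 3, 0, 5, 0 respectively — never 7.

(→) Suppose k ≡ 7 (mod 8). Write k = 8j + 7. Then (8j + 7)³ = 512j³ + 1344j² + 1176j + 343 = 8(64j³ + 168j² + 147j + 42) + 7, so k³ ≡ 7 (mod 8).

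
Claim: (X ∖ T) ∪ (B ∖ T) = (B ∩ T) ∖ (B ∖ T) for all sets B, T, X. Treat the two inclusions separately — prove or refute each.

(⟹) This inclusion fails. Take B = {1}, T = ∅, X = ∅; then 1 ∈ (X ∖ T) ∪ (B ∖ T) but 1 ∉ (B ∩ T) ∖ (B ∖ T).

(⟸) This inclusion fails. Take B = {1}, T = {1}, X = ∅; then 1 ∈ (B ∩ T) ∖ (B ∖ T) but 1 ∉ (X ∖ T) ∪ (B ∖ T).

Both inclusions fail.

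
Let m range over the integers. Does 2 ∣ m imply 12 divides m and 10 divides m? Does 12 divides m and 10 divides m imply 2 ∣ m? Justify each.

(⇒) This fails: take m = 2. Certainly 2 ∣ 2, but 12 ∤ 2.

(⇐) Suppose 12 ∣ m and 10 ∣ m. Any common multiple of 12 and 10 is a multiple of their lcm; here lcm(12, 10) = 12·10/gcd(12, 10) = 120/2 = 60, so 60 ∣ m. Since 2 ∣ 60, it follows that 2 ∣ m.

(⇒) fails; (⇐) holds.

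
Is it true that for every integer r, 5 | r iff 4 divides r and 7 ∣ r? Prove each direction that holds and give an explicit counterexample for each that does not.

(→) This fails: take r = 5. Certainly 5 ∣ 5, but 4 ∤ 5.

(←) This fails: take r = 28. Both 4 ∣ 28 and 7 ∣ 28, yet 28 is not a multiple of 5 (since 28 = 5·5 + 3), so 5 ∤ 28.

(⇒) fails and (⇐) fails.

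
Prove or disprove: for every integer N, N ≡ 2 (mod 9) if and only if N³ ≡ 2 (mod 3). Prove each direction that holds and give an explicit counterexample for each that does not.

Only the forward implication holds.

(⇒) Suppose N ≡ 2 (mod 9). Then N³ ≡ 2³ = 8 (mod 9), and since 3 ∣ 9, also N³ ≡ 2 (mod 3).

(⇐) This fails: take N = 5. Then 5³ = 125 ≡ 2 (mod 3), yet 5 ≡ 5 (mod 9), not 2.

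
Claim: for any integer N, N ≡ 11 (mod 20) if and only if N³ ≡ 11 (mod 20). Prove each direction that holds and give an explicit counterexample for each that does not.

Equivalent; both directions hold.

[⇒] Suppose N ≡ 11 (mod 20). Write N = 20j + 11. Then (20j + 11)³ = 8000j³ + 13200j² + 7260j + 1331 = 20(400j³ + 660j² + 363j + 66) + 11, so N³ ≡ 11 (mod 20).

[⇐] Conversely, suppose N³ ≡ 11 (mod 20). The only residue r in {0, …, 19} with r³ ≡ 11 (mod 20) is r = 11, so N ≡ 11 (mod 20).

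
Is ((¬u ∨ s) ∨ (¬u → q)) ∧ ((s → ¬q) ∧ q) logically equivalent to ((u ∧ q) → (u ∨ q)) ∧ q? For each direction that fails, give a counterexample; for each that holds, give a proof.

Only the forward direction holds.

(→) Assume the antecedent. If u is true, the antecedent forces (u = T, q = T, s = F), and ((u ∧ q) → (u ∨ q)) ∧ q holds there. If u is false, the antecedent forces (u = F, q = T, s = F), and ((u ∧ q) → (u ∨ q)) ∧ q holds there. Either way ((u ∧ q) → (u ∨ q)) ∧ q holds.

(←) This fails. Under u = F, q = T, s = T, the left side is false but the right side is true.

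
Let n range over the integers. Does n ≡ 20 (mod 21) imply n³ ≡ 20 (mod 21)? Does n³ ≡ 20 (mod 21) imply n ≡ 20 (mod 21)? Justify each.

Only the forward implication holds.

(←) This fails: take n = 5. Then 5³ = 125 ≡ 20 (mod 21), yet 5 ≡ 5 (mod 21), not 20.

(→) Suppose n ≡ 20 (mod 21). Write n = 21j + 20. Then (21j + 20)³ = 9261j³ + 26460j² + 25200j + 8000 = 21(441j³ + 1260j² + 1200j + 380) + 20, so n³ ≡ 20 (mod 21).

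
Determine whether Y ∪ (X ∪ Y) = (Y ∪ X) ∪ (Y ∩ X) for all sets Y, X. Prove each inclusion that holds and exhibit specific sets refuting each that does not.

Forward inclusion. Let x ∈ Y ∪ (X ∪ Y). Then either x ∈ Y and x ∉ X; or x ∈ X and x ∉ Y; or x ∈ Y ∩ X. In each case x ∈ (Y ∪ X) ∪ (Y ∩ X), so Y ∪ (X ∪ Y) ⊆ (Y ∪ X) ∪ (Y ∩ X).

Reverse inclusion. Let x ∈ (Y ∪ X) ∪ (Y ∩ X). Then either x ∈ Y and x ∉ X; or x ∈ X and x ∉ Y; or x ∈ Y ∩ X. In each case x ∈ Y ∪ (X ∪ Y), so (Y ∪ X) ∪ (Y ∩ X) ⊆ Y ∪ (X ∪ Y).

The two sets are equal.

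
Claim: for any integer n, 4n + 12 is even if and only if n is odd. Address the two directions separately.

(⇒) fails; (⇐) holds.

[⇒] This fails: take n = 2. Then 4n + 12 = 20, which is even, yet n = 2 is even, not odd.

[⇐] Suppose n is odd. Since 4 is even, 4n is even for every n, so 4n + 12 has the same parity as 12, which is even. Hence 4n + 12 is even.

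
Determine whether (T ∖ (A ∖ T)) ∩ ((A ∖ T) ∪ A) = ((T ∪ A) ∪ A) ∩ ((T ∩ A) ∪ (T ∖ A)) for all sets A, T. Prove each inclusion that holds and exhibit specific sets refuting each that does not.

(⊆) Let x ∈ (T ∖ (A ∖ T)) ∩ ((A ∖ T) ∪ A). Then x ∈ A ∩ T, from which x ∈ ((T ∪ A) ∪ A) ∩ ((T ∩ A) ∪ (T ∖ A)).

(⊇) This inclusion fails. Take A = ∅, T = {1}; then 1 ∈ ((T ∪ A) ∪ A) ∩ ((T ∩ A) ∪ (T ∖ A)) but 1 ∉ (T ∖ (A ∖ T)) ∩ ((A ∖ T) ∪ A).

(⊆) holds; (⊇) fails.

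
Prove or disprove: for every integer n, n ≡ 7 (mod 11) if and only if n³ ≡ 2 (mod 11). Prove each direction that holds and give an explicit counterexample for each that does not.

Equivalent; both directions hold.

(→) Suppose n ≡ 7 (mod 11). Write n = 11j + 7. Then (11j + 7)³ = 1331j³ + 2541j² + 1617j + 343 = 11(121j³ + 231j² + 147j + 31) + 2, so n³ ≡ 2 (mod 11).

(←) Conversely, suppose n³ ≡ 2 (mod 11). The only residue r in {0, …, 10} with r³ ≡ 2 (mod 11) is r = 7, so n ≡ 7 (mod 11).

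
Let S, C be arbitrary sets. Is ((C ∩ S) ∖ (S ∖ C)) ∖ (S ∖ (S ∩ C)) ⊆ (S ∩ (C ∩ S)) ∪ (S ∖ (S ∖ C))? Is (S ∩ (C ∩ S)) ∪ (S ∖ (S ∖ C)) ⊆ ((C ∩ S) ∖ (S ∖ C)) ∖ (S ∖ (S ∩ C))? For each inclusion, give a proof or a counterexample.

(⊆) Let x ∈ ((C ∩ S) ∖ (S ∖ C)) ∖ (S ∖ (S ∩ C)). Then x ∈ S ∩ C, from which x ∈ (S ∩ (C ∩ S)) ∪ (S ∖ (S ∖ C)).

(⊇) Let x ∈ (S ∩ (C ∩ S)) ∪ (S ∖ (S ∖ C)). Then x ∈ S ∩ C, from which x ∈ ((C ∩ S) ∖ (S ∖ C)) ∖ (S ∖ (S ∩ C)).

Both inclusions hold.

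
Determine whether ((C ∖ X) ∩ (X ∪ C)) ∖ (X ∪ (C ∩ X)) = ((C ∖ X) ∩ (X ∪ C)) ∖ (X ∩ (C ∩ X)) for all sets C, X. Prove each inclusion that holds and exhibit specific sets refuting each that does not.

(⟸) Let x ∈ ((C ∖ X) ∩ (X ∪ C)) ∖ (X ∩ (C ∩ X)). Then x ∈ C and x ∉ X, from which x ∈ ((C ∖ X) ∩ (X ∪ C)) ∖ (X ∪ (C ∩ X)).

(⟹) Let x ∈ ((C ∖ X) ∩ (X ∪ C)) ∖ (X ∪ (C ∩ X)). Then x ∈ C and x ∉ X, from which x ∈ ((C ∖ X) ∩ (X ∪ C)) ∖ (X ∩ (C ∩ X)).

Both inclusions hold; the sets are equal.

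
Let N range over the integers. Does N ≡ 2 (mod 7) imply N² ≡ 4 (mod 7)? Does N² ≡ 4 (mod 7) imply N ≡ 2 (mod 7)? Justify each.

The forward direction holds; the converse fails.

Forward direction. Suppose N ≡ 2 (mod 7). Write N = 7j + 2. Then (7j + 2)² = 49j² + 28j + 4 = 7(7j² + 4j) + 4, so N² ≡ 4 (mod 7).

Converse. This fails: take N = 5. Then 5² = 25 ≡ 4 (mod 7), yet 5 ≡ 5 (mod 7), not 2.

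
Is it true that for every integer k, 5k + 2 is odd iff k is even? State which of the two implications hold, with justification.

Neither direction holds.

Forward direction. This fails: k = 1 gives 5k + 2 = 7, which is odd, but 1 is odd, not even.

Converse. This also fails: k = 2 is even, but 5k + 2 = 12 is even, not odd.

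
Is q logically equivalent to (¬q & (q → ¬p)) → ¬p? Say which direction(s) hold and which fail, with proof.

[⇒] Assume the antecedent. If p is true, the antecedent forces (p = T, q = T), and (¬q & (q → ¬p)) → ¬p holds there. If p is false, (¬q & (q → ¬p)) → ¬p reduces to true regardless of the other variables. Either way (¬q & (q → ¬p)) → ¬p holds.

[⇐] This fails. Under p = F, q = F, the left side is false but the right side is true.

Only the forward implication holds.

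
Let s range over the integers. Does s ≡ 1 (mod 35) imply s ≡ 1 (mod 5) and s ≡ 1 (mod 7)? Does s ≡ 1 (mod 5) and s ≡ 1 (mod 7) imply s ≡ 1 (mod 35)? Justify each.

Equivalent; both directions hold.

(⟹) Suppose s ≡ 1 (mod 35); write s = 35j + 1. Since 5 ∣ 35, reducing mod 5 gives s ≡ 1 (mod 5); since 7 ∣ 35, reducing mod 7 gives s ≡ 1 (mod 7).

(⟸) Conversely, if s ≡ 1 (mod 5) and s ≡ 1 (mod 7), then by the Chinese remainder theorem s ≡ 1 (mod 35). This is exactly s ≡ 1 (mod 35).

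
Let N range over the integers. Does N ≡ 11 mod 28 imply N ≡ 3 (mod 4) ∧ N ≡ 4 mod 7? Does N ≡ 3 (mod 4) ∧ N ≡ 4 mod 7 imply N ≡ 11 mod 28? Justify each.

The biconditional holds.

(⟸) If N ≡ 3 (mod 4) and N ≡ 4 (mod 7), then by the Chinese remainder theorem N ≡ 11 (mod 28). This is exactly N ≡ 11 (mod 28).

(⟹) Suppose N ≡ 11 (mod 28); write N = 28j + 11. Since 4 ∣ 28, reducing mod 4 gives N ≡ 11 ≡ 3 (mod 4); since 7 ∣ 28, reducing mod 7 gives N ≡ 11 ≡ 4 (mod 7).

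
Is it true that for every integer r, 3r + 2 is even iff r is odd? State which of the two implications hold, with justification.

Both directions fail.

(⇒) This fails: r = 4 gives 3r + 2 = 14, which is even, but 4 is even, not odd.

(⇐) This also fails: r = 5 is odd, but 3r + 2 = 17 is odd, not even.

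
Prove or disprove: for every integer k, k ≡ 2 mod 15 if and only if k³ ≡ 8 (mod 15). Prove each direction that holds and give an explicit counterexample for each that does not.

[⇒] Suppose k ≡ 2 mod 15. Write k = 15j + 2. Then (15j + 2)³ = 3375j³ + 1350j² + 180j + 8 = 15(225j³ + 90j² + 12j) + 8, so k³ ≡ 8 (mod 15).

[⇐] Conversely, suppose k³ ≡ 8 (mod 15). The only residue r in {0, …, 14} with r³ ≡ 8 (mod 15) is r = 2, so k ≡ 2 (mod 15).

Both directions hold; the statement is true.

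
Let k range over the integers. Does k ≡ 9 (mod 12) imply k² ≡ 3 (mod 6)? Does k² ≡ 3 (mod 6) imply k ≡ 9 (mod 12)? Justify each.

(→) Suppose k ≡ 9 (mod 12). Then k² ≡ 9² = 81 (mod 12), and since 6 ∣ 12, also k² ≡ 3 (mod 6).

(←) This fails: take k = 3. Then 3² = 9 ≡ 3 (mod 6), yet 3 ≡ 3 (mod 12), not 9.

(⇒) holds; (⇐) fails.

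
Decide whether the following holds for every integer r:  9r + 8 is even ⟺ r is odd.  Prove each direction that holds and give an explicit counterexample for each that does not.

Neither direction holds.

(⇒) This fails: r = 6 gives 9r + 8 = 62, which is even, but 6 is even, not odd.

(⇐) This also fails: r = 7 is odd, but 9r + 8 = 71 is odd, not even.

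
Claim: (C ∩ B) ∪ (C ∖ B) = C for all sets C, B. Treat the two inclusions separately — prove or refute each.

(⊆) Let x ∈ (C ∩ B) ∪ (C ∖ B). Then either x ∈ C and x ∉ B; or x ∈ C ∩ B. In each case x ∈ C, so (C ∩ B) ∪ (C ∖ B) ⊆ C.

(⊇) Let x ∈ C. Then either x ∈ C and x ∉ B; or x ∈ C ∩ B. In each case x ∈ (C ∩ B) ∪ (C ∖ B), so C ⊆ (C ∩ B) ∪ (C ∖ B).

The two sets are equal.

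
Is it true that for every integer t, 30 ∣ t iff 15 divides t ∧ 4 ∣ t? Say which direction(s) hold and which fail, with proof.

Only the reverse direction holds.

(⟹) This fails: take t = 30. Certainly 30 ∣ 30, but 4 ∤ 30.

(⟸) Suppose 15 ∣ t and 4 ∣ t. Any common multiple of 15 and 4 is a multiple of their lcm; here gcd(15, 4) = 1, so lcm(15, 4) = 15·4 = 60, so 60 ∣ t. Since 30 ∣ 60, it follows that 30 ∣ t.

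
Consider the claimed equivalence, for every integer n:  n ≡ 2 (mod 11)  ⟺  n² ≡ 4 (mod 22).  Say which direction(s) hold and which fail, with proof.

Neither direction holds.

(⟹) This fails: take n = 13. Then 13 ≡ 2 (mod 11), but 13² = 169 ≡ 15 (mod 22), not 4.

(⟸) This fails: take n = 20. Then 20² = 400 ≡ 4 (mod 22), yet 20 ≡ 9 (mod 11), not 2.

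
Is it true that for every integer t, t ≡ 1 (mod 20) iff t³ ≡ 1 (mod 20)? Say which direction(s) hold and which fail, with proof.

Both directions hold; the statement is true.

[⇐] Suppose t³ ≡ 1 (mod 20). The only residue r in {0, …, 19} with r³ ≡ 1 (mod 20) is r = 1, so t ≡ 1 (mod 20).

[⇒] Suppose t ≡ 1 (mod 20). Write t = 20j + 1. Then (20j + 1)³ = 8000j³ + 1200j² + 60j + 1 = 20(400j³ + 60j² + 3j) + 1, so t³ ≡ 1 (mod 20).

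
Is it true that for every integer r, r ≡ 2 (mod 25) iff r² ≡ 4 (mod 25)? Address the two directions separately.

Only the forward direction holds.

Forward direction. Suppose r ≡ 2 (mod 25). Write r = 25j + 2. Then (25j + 2)² = 625j² + 100j + 4 = 25(25j² + 4j) + 4, so r² ≡ 4 (mod 25).

Converse. This fails: take r = 23. Then 23² = 529 ≡ 4 (mod 25), yet 23 ≡ 23 (mod 25), not 2.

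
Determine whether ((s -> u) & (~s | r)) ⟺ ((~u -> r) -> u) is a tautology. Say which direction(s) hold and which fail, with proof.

(⟹) This fails. Under s = F, r = T, u = F, the left side is true but the right side is false.

(⟸) This fails. Under s = T, r = F, u = F, the left side is false but the right side is true.

Neither implication holds.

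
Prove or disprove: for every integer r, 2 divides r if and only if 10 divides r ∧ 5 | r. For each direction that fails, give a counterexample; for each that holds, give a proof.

(⇒) fails; (⇐) holds.

(⇐) Suppose 10 ∣ r and 5 ∣ r. Any common multiple of 10 and 5 is a multiple of their lcm; here lcm(10, 5) = 10·5/gcd(10, 5) = 50/5 = 10, so 10 ∣ r. Since 2 ∣ 10, it follows that 2 ∣ r.

(⇒) This fails: take r = 2. Certainly 2 ∣ 2, but 10 ∤ 2.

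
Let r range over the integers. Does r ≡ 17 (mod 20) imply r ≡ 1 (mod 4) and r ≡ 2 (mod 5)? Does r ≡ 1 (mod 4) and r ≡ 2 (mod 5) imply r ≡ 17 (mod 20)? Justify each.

Converse. If r ≡ 1 (mod 4) and r ≡ 2 (mod 5), then by the Chinese remainder theorem r ≡ 17 (mod 20). This is exactly r ≡ 17 (mod 20).

Forward direction. Suppose r ≡ 17 (mod 20); write r = 20j + 17. Since 4 ∣ 20, reducing mod 4 gives r ≡ 17 ≡ 1 (mod 4); since 5 ∣ 20, reducing mod 5 gives r ≡ 17 ≡ 2 (mod 5).

Both directions hold; the statement is true.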